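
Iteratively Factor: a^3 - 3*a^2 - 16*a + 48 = (a - 4)*(a^2 + a - 12) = (a - 4)*(a - 3)*(a + 4)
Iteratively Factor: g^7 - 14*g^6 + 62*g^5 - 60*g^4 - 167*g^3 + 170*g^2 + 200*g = (g + 1)*(g^6 - 15*g^5 + 77*g^4 - 137*g^3 - 30*g^2 + 200*g) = (g - 5)*(g + 1)*(g^5 - 10*g^4 + 27*g^3 - 2*g^2 - 40*g) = (g - 5)^2*(g + 1)*(g^4 - 5*g^3 + 2*g^2 + 8*g) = (g - 5)^2*(g - 2)*(g + 1)*(g^3 - 3*g^2 - 4*g) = (g - 5)^2*(g - 2)*(g + 1)^2*(g^2 - 4*g) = g*(g - 5)^2*(g - 2)*(g + 1)^2*(g - 4)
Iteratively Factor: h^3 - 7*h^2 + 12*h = (h - 3)*(h^2 - 4*h) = (h - 4)*(h - 3)*(h)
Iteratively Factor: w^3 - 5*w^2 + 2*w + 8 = (w - 2)*(w^2 - 3*w - 4) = (w - 4)*(w - 2)*(w + 1)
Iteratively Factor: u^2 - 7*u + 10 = (u - 5)*(u - 2)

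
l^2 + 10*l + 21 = (l + 3)*(l + 7)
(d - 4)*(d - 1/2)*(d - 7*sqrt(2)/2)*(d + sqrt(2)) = d^4 - 9*d^3/2 - 5*sqrt(2)*d^3/2 - 5*d^2 + 45*sqrt(2)*d^2/4 - 5*sqrt(2)*d + 63*d/2 - 14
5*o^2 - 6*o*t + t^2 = (-5*o + t)*(-o + t)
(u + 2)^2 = u^2 + 4*u + 4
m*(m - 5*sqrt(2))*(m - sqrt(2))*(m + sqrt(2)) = m^4 - 5*sqrt(2)*m^3 - 2*m^2 + 10*sqrt(2)*m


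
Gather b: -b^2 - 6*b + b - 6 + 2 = -b^2 - 5*b - 4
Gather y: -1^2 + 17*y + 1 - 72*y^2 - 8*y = -72*y^2 + 9*y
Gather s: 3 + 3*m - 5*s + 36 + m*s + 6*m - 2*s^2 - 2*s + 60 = 9*m - 2*s^2 + s*(m - 7) + 99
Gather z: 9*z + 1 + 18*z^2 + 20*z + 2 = 18*z^2 + 29*z + 3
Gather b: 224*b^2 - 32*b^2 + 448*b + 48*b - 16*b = 192*b^2 + 480*b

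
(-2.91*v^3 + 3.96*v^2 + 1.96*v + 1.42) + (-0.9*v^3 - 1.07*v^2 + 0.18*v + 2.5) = -3.81*v^3 + 2.89*v^2 + 2.14*v + 3.92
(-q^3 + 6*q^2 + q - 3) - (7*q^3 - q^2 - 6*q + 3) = -8*q^3 + 7*q^2 + 7*q - 6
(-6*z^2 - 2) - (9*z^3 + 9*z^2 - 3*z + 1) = -9*z^3 - 15*z^2 + 3*z - 3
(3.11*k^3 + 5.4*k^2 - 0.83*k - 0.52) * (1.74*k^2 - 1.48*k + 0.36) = 5.4114*k^5 + 4.7932*k^4 - 8.3166*k^3 + 2.2676*k^2 + 0.4708*k - 0.1872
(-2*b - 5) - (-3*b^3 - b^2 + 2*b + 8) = 3*b^3 + b^2 - 4*b - 13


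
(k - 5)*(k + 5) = k^2 - 25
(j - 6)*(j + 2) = j^2 - 4*j - 12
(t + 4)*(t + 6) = t^2 + 10*t + 24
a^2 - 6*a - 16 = (a - 8)*(a + 2)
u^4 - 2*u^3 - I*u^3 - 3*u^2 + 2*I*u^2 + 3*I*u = u*(u - 3)*(u + 1)*(u - I)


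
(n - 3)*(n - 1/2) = n^2 - 7*n/2 + 3/2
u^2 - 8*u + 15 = (u - 5)*(u - 3)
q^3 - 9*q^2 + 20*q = q*(q - 5)*(q - 4)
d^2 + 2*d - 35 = (d - 5)*(d + 7)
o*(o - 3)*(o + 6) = o^3 + 3*o^2 - 18*o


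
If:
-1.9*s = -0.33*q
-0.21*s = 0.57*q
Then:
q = 0.00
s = 0.00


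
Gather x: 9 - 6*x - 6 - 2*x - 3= -8*x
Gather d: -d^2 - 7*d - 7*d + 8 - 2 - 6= -d^2 - 14*d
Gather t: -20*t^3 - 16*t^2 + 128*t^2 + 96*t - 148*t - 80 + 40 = -20*t^3 + 112*t^2 - 52*t - 40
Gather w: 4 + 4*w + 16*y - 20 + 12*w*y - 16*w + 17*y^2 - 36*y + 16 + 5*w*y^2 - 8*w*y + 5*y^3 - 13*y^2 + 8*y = w*(5*y^2 + 4*y - 12) + 5*y^3 + 4*y^2 - 12*y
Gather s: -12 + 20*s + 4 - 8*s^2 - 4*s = -8*s^2 + 16*s - 8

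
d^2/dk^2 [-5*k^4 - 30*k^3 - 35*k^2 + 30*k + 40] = -60*k^2 - 180*k - 70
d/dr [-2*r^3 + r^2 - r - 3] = -6*r^2 + 2*r - 1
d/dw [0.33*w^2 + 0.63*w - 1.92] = 0.66*w + 0.63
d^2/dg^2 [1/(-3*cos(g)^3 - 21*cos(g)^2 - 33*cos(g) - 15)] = (9*sin(g)^4 - 97*sin(g)^2 - 395*cos(g)/4 + 59*cos(3*g)/4 - 84)/(3*(cos(g) + 1)^4*(cos(g) + 5)^3)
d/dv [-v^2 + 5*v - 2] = 5 - 2*v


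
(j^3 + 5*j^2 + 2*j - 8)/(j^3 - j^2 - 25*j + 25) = (j^2 + 6*j + 8)/(j^2 - 25)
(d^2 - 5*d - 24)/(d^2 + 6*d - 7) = (d^2 - 5*d - 24)/(d^2 + 6*d - 7)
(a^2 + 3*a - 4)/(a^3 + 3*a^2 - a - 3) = (a + 4)/(a^2 + 4*a + 3)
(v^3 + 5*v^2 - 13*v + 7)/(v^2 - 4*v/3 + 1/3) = 3*(v^2 + 6*v - 7)/(3*v - 1)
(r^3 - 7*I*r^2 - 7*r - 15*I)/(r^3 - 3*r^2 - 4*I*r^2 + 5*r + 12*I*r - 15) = (r - 3*I)/(r - 3)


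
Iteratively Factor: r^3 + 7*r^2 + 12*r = (r + 3)*(r^2 + 4*r) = r*(r + 3)*(r + 4)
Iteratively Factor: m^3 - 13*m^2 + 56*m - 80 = (m - 5)*(m^2 - 8*m + 16) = (m - 5)*(m - 4)*(m - 4)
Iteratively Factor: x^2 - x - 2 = (x - 2)*(x + 1)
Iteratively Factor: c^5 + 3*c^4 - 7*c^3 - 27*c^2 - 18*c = (c + 1)*(c^4 + 2*c^3 - 9*c^2 - 18*c) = (c - 3)*(c + 1)*(c^3 + 5*c^2 + 6*c) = c*(c - 3)*(c + 1)*(c^2 + 5*c + 6) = c*(c - 3)*(c + 1)*(c + 2)*(c + 3)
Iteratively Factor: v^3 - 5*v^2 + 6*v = (v - 3)*(v^2 - 2*v) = (v - 3)*(v - 2)*(v)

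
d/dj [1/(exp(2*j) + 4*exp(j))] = 2*(-exp(j) - 2)*exp(-j)/(exp(j) + 4)^2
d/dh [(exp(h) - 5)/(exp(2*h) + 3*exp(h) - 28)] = (-(exp(h) - 5)*(2*exp(h) + 3) + exp(2*h) + 3*exp(h) - 28)*exp(h)/(exp(2*h) + 3*exp(h) - 28)^2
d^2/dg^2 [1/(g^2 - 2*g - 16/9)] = 162*(9*g^2 - 18*g - 36*(g - 1)^2 - 16)/(-9*g^2 + 18*g + 16)^3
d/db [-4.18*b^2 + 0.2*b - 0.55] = 0.2 - 8.36*b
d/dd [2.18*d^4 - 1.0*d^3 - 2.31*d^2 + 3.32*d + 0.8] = 8.72*d^3 - 3.0*d^2 - 4.62*d + 3.32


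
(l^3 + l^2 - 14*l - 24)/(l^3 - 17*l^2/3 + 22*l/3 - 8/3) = 3*(l^2 + 5*l + 6)/(3*l^2 - 5*l + 2)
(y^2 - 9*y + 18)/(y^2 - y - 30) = (y - 3)/(y + 5)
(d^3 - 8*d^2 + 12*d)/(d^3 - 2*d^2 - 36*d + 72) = d/(d + 6)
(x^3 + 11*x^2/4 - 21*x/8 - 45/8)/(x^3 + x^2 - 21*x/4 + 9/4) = (4*x + 5)/(2*(2*x - 1))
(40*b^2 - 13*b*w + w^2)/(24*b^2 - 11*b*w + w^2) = (-5*b + w)/(-3*b + w)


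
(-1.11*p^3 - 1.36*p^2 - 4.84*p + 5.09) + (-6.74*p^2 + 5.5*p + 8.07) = -1.11*p^3 - 8.1*p^2 + 0.66*p + 13.16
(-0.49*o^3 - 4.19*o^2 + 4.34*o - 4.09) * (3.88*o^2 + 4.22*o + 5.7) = -1.9012*o^5 - 18.325*o^4 - 3.6356*o^3 - 21.4374*o^2 + 7.4782*o - 23.313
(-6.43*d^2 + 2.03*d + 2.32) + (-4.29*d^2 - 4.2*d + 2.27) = -10.72*d^2 - 2.17*d + 4.59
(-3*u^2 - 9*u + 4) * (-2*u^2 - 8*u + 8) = 6*u^4 + 42*u^3 + 40*u^2 - 104*u + 32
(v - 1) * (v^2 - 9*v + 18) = v^3 - 10*v^2 + 27*v - 18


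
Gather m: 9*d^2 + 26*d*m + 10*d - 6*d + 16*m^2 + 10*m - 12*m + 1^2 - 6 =9*d^2 + 4*d + 16*m^2 + m*(26*d - 2) - 5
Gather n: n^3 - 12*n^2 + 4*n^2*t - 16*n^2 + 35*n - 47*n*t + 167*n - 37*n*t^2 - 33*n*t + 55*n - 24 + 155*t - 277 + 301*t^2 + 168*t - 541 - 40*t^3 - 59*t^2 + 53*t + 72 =n^3 + n^2*(4*t - 28) + n*(-37*t^2 - 80*t + 257) - 40*t^3 + 242*t^2 + 376*t - 770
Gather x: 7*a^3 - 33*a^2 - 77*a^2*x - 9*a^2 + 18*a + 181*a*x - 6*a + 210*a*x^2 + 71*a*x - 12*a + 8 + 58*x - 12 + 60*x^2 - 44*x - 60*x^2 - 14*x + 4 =7*a^3 - 42*a^2 + 210*a*x^2 + x*(-77*a^2 + 252*a)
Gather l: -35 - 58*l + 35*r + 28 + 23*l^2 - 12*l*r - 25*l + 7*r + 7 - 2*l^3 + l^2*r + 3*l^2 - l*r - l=-2*l^3 + l^2*(r + 26) + l*(-13*r - 84) + 42*r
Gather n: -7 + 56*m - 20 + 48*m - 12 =104*m - 39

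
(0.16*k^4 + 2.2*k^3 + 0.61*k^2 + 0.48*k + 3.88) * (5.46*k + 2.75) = 0.8736*k^5 + 12.452*k^4 + 9.3806*k^3 + 4.2983*k^2 + 22.5048*k + 10.67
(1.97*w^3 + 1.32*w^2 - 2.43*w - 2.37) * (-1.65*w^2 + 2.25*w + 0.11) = -3.2505*w^5 + 2.2545*w^4 + 7.1962*w^3 - 1.4118*w^2 - 5.5998*w - 0.2607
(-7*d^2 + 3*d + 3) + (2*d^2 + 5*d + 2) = -5*d^2 + 8*d + 5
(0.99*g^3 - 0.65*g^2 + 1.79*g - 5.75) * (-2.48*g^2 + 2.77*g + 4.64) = -2.4552*g^5 + 4.3543*g^4 - 1.6461*g^3 + 16.2023*g^2 - 7.6219*g - 26.68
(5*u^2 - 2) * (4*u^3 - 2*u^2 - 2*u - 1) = 20*u^5 - 10*u^4 - 18*u^3 - u^2 + 4*u + 2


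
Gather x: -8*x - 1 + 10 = 9 - 8*x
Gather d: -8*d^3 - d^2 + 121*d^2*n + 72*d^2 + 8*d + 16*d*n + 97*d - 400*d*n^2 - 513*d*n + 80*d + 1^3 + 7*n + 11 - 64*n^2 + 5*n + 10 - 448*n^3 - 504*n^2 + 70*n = -8*d^3 + d^2*(121*n + 71) + d*(-400*n^2 - 497*n + 185) - 448*n^3 - 568*n^2 + 82*n + 22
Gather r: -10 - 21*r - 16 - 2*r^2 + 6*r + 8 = -2*r^2 - 15*r - 18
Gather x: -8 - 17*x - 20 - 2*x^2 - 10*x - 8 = -2*x^2 - 27*x - 36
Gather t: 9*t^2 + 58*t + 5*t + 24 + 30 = 9*t^2 + 63*t + 54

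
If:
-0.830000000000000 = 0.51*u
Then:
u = -1.63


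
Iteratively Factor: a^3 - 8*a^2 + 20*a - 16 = (a - 4)*(a^2 - 4*a + 4) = (a - 4)*(a - 2)*(a - 2)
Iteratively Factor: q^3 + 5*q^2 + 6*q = (q + 3)*(q^2 + 2*q) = q*(q + 3)*(q + 2)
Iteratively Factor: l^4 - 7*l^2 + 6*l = (l - 1)*(l^3 + l^2 - 6*l) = (l - 1)*(l + 3)*(l^2 - 2*l) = (l - 2)*(l - 1)*(l + 3)*(l)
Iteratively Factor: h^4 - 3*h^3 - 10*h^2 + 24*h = (h)*(h^3 - 3*h^2 - 10*h + 24) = h*(h + 3)*(h^2 - 6*h + 8) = h*(h - 4)*(h + 3)*(h - 2)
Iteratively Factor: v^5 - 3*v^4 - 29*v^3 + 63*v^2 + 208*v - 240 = (v + 4)*(v^4 - 7*v^3 - v^2 + 67*v - 60) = (v - 5)*(v + 4)*(v^3 - 2*v^2 - 11*v + 12) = (v - 5)*(v + 3)*(v + 4)*(v^2 - 5*v + 4) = (v - 5)*(v - 1)*(v + 3)*(v + 4)*(v - 4)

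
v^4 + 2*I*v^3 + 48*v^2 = v^2*(v - 6*I)*(v + 8*I)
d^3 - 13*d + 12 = (d - 3)*(d - 1)*(d + 4)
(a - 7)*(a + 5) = a^2 - 2*a - 35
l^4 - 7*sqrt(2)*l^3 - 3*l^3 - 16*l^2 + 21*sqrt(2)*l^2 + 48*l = l*(l - 3)*(l - 8*sqrt(2))*(l + sqrt(2))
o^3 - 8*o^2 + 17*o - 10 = (o - 5)*(o - 2)*(o - 1)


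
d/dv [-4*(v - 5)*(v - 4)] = 36 - 8*v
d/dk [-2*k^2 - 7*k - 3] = -4*k - 7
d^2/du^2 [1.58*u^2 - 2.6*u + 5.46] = 3.16000000000000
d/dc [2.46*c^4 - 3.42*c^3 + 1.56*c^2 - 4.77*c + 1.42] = 9.84*c^3 - 10.26*c^2 + 3.12*c - 4.77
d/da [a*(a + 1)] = 2*a + 1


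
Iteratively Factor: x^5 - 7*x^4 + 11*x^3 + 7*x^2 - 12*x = (x - 3)*(x^4 - 4*x^3 - x^2 + 4*x) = x*(x - 3)*(x^3 - 4*x^2 - x + 4) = x*(x - 3)*(x + 1)*(x^2 - 5*x + 4) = x*(x - 3)*(x - 1)*(x + 1)*(x - 4)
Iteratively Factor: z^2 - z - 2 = (z + 1)*(z - 2)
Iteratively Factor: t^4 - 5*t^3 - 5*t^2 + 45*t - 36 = (t + 3)*(t^3 - 8*t^2 + 19*t - 12) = (t - 3)*(t + 3)*(t^2 - 5*t + 4) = (t - 3)*(t - 1)*(t + 3)*(t - 4)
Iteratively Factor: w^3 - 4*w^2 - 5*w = (w - 5)*(w^2 + w) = (w - 5)*(w + 1)*(w)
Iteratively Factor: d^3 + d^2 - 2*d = (d)*(d^2 + d - 2) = d*(d - 1)*(d + 2)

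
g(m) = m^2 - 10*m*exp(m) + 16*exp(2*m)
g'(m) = -10*m*exp(m) + 2*m + 32*exp(2*m) - 10*exp(m)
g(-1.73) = 6.56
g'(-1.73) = -1.16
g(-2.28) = 7.70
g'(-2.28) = -2.92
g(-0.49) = 9.25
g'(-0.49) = 7.91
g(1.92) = 617.13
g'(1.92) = 1293.48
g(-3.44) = 12.95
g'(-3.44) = -6.06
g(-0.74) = 7.72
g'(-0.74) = 4.56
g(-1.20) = 6.51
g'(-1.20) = 1.11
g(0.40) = 29.80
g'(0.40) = 51.13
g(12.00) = 423806423646.52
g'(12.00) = 847630750056.11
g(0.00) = 16.00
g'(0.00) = 22.00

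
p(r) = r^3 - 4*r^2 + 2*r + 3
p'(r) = 3*r^2 - 8*r + 2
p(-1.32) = -8.91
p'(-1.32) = 17.79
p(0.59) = 2.99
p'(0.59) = -1.68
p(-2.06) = -26.84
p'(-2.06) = 31.21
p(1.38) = 0.77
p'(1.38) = -3.33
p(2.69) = -1.10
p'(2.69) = 2.19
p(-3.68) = -108.37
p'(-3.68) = 72.07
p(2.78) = -0.87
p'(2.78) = 2.95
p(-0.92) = -3.00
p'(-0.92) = 11.90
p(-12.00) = -2325.00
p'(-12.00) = 530.00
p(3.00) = 0.00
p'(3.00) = 5.00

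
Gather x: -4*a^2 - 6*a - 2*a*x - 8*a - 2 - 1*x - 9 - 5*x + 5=-4*a^2 - 14*a + x*(-2*a - 6) - 6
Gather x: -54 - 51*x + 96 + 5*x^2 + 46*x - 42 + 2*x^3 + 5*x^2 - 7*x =2*x^3 + 10*x^2 - 12*x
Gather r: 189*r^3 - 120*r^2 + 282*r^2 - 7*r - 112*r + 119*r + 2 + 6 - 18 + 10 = 189*r^3 + 162*r^2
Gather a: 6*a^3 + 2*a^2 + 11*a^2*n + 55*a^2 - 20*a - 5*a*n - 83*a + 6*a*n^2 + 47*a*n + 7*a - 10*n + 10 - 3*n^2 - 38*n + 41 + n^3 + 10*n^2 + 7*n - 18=6*a^3 + a^2*(11*n + 57) + a*(6*n^2 + 42*n - 96) + n^3 + 7*n^2 - 41*n + 33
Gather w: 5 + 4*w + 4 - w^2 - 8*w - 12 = -w^2 - 4*w - 3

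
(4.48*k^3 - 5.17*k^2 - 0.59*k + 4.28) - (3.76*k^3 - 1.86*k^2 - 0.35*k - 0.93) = 0.720000000000001*k^3 - 3.31*k^2 - 0.24*k + 5.21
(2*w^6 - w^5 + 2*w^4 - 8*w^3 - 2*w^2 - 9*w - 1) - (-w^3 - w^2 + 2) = 2*w^6 - w^5 + 2*w^4 - 7*w^3 - w^2 - 9*w - 3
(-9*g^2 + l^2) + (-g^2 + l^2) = -10*g^2 + 2*l^2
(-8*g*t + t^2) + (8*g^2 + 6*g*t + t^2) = 8*g^2 - 2*g*t + 2*t^2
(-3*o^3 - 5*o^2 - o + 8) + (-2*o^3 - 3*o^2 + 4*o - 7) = -5*o^3 - 8*o^2 + 3*o + 1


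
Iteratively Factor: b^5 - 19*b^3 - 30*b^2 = (b - 5)*(b^4 + 5*b^3 + 6*b^2) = (b - 5)*(b + 2)*(b^3 + 3*b^2) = (b - 5)*(b + 2)*(b + 3)*(b^2) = b*(b - 5)*(b + 2)*(b + 3)*(b)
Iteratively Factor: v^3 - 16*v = (v + 4)*(v^2 - 4*v) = v*(v + 4)*(v - 4)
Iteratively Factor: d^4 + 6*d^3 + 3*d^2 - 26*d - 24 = (d + 1)*(d^3 + 5*d^2 - 2*d - 24) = (d - 2)*(d + 1)*(d^2 + 7*d + 12) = (d - 2)*(d + 1)*(d + 3)*(d + 4)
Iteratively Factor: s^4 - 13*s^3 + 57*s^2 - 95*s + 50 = (s - 1)*(s^3 - 12*s^2 + 45*s - 50) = (s - 5)*(s - 1)*(s^2 - 7*s + 10) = (s - 5)*(s - 2)*(s - 1)*(s - 5)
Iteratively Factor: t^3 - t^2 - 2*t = (t + 1)*(t^2 - 2*t) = t*(t + 1)*(t - 2)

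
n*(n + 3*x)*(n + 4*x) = n^3 + 7*n^2*x + 12*n*x^2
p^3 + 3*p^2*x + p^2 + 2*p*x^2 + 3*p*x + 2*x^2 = (p + 1)*(p + x)*(p + 2*x)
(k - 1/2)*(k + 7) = k^2 + 13*k/2 - 7/2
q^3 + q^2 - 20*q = q*(q - 4)*(q + 5)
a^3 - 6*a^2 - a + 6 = (a - 6)*(a - 1)*(a + 1)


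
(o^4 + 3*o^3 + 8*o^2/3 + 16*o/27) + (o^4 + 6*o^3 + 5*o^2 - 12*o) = 2*o^4 + 9*o^3 + 23*o^2/3 - 308*o/27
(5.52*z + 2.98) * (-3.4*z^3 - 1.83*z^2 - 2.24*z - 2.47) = -18.768*z^4 - 20.2336*z^3 - 17.8182*z^2 - 20.3096*z - 7.3606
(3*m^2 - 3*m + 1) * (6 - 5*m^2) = -15*m^4 + 15*m^3 + 13*m^2 - 18*m + 6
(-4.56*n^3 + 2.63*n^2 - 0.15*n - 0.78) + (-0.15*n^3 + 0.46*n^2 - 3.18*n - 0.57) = -4.71*n^3 + 3.09*n^2 - 3.33*n - 1.35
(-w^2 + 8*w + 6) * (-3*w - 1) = 3*w^3 - 23*w^2 - 26*w - 6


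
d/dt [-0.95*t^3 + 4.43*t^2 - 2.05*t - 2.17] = -2.85*t^2 + 8.86*t - 2.05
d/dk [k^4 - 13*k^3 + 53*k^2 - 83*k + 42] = 4*k^3 - 39*k^2 + 106*k - 83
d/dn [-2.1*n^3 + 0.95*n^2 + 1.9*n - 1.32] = -6.3*n^2 + 1.9*n + 1.9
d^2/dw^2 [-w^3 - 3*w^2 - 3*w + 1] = -6*w - 6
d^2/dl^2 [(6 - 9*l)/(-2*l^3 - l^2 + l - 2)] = 6*((3*l - 2)*(6*l^2 + 2*l - 1)^2 + (-18*l^2 - 6*l - (3*l - 2)*(6*l + 1) + 3)*(2*l^3 + l^2 - l + 2))/(2*l^3 + l^2 - l + 2)^3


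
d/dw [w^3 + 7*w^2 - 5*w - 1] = 3*w^2 + 14*w - 5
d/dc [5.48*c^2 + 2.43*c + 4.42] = 10.96*c + 2.43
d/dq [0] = 0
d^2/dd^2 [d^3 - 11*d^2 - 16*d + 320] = 6*d - 22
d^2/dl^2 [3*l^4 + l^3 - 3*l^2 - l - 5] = 36*l^2 + 6*l - 6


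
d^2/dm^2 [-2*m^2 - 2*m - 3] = -4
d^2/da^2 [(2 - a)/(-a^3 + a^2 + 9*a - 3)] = 2*((a - 2)*(-3*a^2 + 2*a + 9)^2 + (-3*a^2 + 2*a - (a - 2)*(3*a - 1) + 9)*(a^3 - a^2 - 9*a + 3))/(a^3 - a^2 - 9*a + 3)^3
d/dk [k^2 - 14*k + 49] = 2*k - 14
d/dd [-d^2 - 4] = -2*d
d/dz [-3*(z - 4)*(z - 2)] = 18 - 6*z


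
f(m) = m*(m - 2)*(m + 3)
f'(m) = m*(m - 2) + m*(m + 3) + (m - 2)*(m + 3)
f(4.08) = 60.08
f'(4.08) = 52.10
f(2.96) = 16.94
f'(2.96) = 26.20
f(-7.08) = -262.29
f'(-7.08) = 130.22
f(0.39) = -2.13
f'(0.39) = -4.76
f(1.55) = -3.17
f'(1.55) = 4.31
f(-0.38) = 2.37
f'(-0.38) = -6.33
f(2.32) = 3.95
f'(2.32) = 14.79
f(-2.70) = 3.81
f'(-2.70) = 10.47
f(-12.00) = -1512.00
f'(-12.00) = 402.00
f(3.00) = 18.00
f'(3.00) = 27.00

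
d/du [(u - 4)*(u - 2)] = 2*u - 6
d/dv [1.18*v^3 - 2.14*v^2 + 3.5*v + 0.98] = 3.54*v^2 - 4.28*v + 3.5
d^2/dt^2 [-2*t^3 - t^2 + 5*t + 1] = -12*t - 2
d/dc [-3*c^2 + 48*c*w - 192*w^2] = -6*c + 48*w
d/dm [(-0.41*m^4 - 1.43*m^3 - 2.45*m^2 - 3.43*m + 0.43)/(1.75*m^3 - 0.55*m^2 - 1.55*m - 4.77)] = (-0.7175*m^6 + 0.451*m^5 + 6.9805*m^4 + 24.2608*m^3 + 20.1168*m^2 + 23.846*m + 17.0276)/(3.0625*m^6 - 1.925*m^5 - 5.1225*m^4 - 14.99*m^3 + 7.6495*m^2 + 14.787*m + 22.7529)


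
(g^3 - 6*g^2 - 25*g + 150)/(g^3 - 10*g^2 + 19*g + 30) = (g + 5)/(g + 1)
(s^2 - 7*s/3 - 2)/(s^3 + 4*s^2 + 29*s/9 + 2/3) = 3*(s - 3)/(3*s^2 + 10*s + 3)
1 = 1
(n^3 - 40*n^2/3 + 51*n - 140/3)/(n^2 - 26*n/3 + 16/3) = (3*n^3 - 40*n^2 + 153*n - 140)/(3*n^2 - 26*n + 16)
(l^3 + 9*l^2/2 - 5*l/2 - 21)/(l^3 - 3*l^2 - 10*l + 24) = (l + 7/2)/(l - 4)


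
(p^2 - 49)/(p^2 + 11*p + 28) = (p - 7)/(p + 4)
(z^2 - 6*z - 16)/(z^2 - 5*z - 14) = (z - 8)/(z - 7)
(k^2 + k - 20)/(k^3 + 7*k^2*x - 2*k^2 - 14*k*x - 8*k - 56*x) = (k + 5)/(k^2 + 7*k*x + 2*k + 14*x)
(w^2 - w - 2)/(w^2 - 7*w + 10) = (w + 1)/(w - 5)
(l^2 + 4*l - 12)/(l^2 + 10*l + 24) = (l - 2)/(l + 4)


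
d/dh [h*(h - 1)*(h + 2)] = 3*h^2 + 2*h - 2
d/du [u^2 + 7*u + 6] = 2*u + 7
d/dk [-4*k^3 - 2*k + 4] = -12*k^2 - 2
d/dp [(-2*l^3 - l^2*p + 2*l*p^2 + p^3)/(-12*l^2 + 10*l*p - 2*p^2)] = (16*l^4 - 28*l^3*p - 9*l^2*p^2 + 10*l*p^3 - p^4)/(2*(36*l^4 - 60*l^3*p + 37*l^2*p^2 - 10*l*p^3 + p^4))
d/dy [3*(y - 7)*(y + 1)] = 6*y - 18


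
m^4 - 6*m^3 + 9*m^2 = m^2*(m - 3)^2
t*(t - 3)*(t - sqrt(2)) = t^3 - 3*t^2 - sqrt(2)*t^2 + 3*sqrt(2)*t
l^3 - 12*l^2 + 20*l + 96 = (l - 8)*(l - 6)*(l + 2)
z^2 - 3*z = z*(z - 3)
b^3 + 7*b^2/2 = b^2*(b + 7/2)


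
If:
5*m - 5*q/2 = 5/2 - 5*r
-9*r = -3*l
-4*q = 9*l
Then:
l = 3*r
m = 1/2 - 35*r/8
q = -27*r/4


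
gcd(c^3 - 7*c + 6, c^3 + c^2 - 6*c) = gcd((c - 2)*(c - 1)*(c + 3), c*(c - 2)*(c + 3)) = c^2 + c - 6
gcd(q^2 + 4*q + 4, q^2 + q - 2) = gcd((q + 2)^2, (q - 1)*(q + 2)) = q + 2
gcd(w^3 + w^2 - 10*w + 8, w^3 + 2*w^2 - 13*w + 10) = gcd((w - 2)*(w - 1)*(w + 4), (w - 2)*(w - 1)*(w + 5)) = w^2 - 3*w + 2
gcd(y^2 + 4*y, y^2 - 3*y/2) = y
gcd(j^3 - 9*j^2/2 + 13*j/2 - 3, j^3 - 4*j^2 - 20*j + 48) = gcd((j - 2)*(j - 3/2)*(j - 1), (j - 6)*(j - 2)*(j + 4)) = j - 2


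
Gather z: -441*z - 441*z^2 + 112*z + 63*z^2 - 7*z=-378*z^2 - 336*z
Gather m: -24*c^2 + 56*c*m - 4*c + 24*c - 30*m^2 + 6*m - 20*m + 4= -24*c^2 + 20*c - 30*m^2 + m*(56*c - 14) + 4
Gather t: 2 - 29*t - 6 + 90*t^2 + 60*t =90*t^2 + 31*t - 4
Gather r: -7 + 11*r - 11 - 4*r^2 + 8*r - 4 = -4*r^2 + 19*r - 22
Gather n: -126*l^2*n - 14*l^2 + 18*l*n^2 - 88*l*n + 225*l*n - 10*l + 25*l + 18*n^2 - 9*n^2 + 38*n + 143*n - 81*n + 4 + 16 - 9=-14*l^2 + 15*l + n^2*(18*l + 9) + n*(-126*l^2 + 137*l + 100) + 11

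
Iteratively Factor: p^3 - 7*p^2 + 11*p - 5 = (p - 1)*(p^2 - 6*p + 5) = (p - 5)*(p - 1)*(p - 1)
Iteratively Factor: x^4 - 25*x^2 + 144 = (x - 3)*(x^3 + 3*x^2 - 16*x - 48) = (x - 3)*(x + 3)*(x^2 - 16) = (x - 4)*(x - 3)*(x + 3)*(x + 4)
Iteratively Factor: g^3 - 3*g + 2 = (g + 2)*(g^2 - 2*g + 1) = (g - 1)*(g + 2)*(g - 1)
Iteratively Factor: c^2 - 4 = (c + 2)*(c - 2)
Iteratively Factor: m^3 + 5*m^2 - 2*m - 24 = (m + 4)*(m^2 + m - 6) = (m - 2)*(m + 4)*(m + 3)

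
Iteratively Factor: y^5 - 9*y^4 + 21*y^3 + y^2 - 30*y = (y - 2)*(y^4 - 7*y^3 + 7*y^2 + 15*y) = y*(y - 2)*(y^3 - 7*y^2 + 7*y + 15) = y*(y - 2)*(y + 1)*(y^2 - 8*y + 15) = y*(y - 3)*(y - 2)*(y + 1)*(y - 5)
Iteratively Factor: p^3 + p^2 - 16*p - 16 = (p + 4)*(p^2 - 3*p - 4) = (p + 1)*(p + 4)*(p - 4)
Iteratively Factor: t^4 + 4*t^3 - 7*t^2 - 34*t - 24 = (t - 3)*(t^3 + 7*t^2 + 14*t + 8) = (t - 3)*(t + 4)*(t^2 + 3*t + 2) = (t - 3)*(t + 2)*(t + 4)*(t + 1)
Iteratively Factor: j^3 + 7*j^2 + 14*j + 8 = (j + 2)*(j^2 + 5*j + 4) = (j + 1)*(j + 2)*(j + 4)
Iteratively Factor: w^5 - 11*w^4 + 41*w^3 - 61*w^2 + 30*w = (w - 5)*(w^4 - 6*w^3 + 11*w^2 - 6*w) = w*(w - 5)*(w^3 - 6*w^2 + 11*w - 6) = w*(w - 5)*(w - 2)*(w^2 - 4*w + 3) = w*(w - 5)*(w - 3)*(w - 2)*(w - 1)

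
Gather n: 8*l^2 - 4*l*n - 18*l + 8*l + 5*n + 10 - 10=8*l^2 - 10*l + n*(5 - 4*l)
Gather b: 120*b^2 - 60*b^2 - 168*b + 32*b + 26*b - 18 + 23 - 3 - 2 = 60*b^2 - 110*b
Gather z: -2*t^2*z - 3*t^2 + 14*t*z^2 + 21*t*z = -3*t^2 + 14*t*z^2 + z*(-2*t^2 + 21*t)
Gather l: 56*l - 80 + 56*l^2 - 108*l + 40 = 56*l^2 - 52*l - 40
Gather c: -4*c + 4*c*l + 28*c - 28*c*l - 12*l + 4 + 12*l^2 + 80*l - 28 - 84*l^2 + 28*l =c*(24 - 24*l) - 72*l^2 + 96*l - 24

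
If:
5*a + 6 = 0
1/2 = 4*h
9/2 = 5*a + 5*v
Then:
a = -6/5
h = 1/8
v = 21/10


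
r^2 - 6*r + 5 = (r - 5)*(r - 1)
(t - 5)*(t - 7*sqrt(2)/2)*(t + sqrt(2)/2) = t^3 - 5*t^2 - 3*sqrt(2)*t^2 - 7*t/2 + 15*sqrt(2)*t + 35/2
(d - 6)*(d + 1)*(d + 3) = d^3 - 2*d^2 - 21*d - 18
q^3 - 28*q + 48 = (q - 4)*(q - 2)*(q + 6)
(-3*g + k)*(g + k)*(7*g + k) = -21*g^3 - 17*g^2*k + 5*g*k^2 + k^3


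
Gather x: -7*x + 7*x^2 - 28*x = 7*x^2 - 35*x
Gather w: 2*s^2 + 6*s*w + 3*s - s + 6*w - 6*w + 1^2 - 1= 2*s^2 + 6*s*w + 2*s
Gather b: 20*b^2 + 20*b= 20*b^2 + 20*b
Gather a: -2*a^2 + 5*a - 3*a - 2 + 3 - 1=-2*a^2 + 2*a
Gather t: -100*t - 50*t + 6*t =-144*t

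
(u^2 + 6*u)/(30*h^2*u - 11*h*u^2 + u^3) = (u + 6)/(30*h^2 - 11*h*u + u^2)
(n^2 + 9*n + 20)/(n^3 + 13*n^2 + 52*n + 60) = (n + 4)/(n^2 + 8*n + 12)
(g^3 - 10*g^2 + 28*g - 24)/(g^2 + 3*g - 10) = (g^2 - 8*g + 12)/(g + 5)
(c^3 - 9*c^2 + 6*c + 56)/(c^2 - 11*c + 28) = c + 2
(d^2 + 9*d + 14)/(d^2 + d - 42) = (d + 2)/(d - 6)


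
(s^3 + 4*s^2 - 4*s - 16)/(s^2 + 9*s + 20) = (s^2 - 4)/(s + 5)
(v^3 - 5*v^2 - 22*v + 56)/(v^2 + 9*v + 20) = (v^2 - 9*v + 14)/(v + 5)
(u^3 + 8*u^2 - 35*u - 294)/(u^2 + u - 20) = (u^3 + 8*u^2 - 35*u - 294)/(u^2 + u - 20)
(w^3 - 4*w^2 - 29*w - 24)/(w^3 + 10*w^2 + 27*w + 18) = (w - 8)/(w + 6)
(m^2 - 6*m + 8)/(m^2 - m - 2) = (m - 4)/(m + 1)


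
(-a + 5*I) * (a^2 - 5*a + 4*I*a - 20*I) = -a^3 + 5*a^2 + I*a^2 - 20*a - 5*I*a + 100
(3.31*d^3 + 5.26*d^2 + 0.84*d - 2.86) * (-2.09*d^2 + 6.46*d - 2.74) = -6.9179*d^5 + 10.3892*d^4 + 23.1546*d^3 - 3.0086*d^2 - 20.7772*d + 7.8364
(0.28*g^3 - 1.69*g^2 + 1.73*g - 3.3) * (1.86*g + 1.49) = 0.5208*g^4 - 2.7262*g^3 + 0.6997*g^2 - 3.5603*g - 4.917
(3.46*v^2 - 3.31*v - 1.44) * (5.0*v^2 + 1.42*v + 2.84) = 17.3*v^4 - 11.6368*v^3 - 2.0738*v^2 - 11.4452*v - 4.0896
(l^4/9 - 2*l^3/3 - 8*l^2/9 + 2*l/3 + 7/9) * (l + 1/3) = l^5/9 - 17*l^4/27 - 10*l^3/9 + 10*l^2/27 + l + 7/27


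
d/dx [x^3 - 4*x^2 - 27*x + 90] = 3*x^2 - 8*x - 27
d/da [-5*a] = -5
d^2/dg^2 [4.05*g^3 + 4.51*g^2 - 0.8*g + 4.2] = 24.3*g + 9.02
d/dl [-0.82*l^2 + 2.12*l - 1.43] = 2.12 - 1.64*l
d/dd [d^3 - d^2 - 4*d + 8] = 3*d^2 - 2*d - 4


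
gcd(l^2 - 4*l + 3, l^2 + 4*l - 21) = l - 3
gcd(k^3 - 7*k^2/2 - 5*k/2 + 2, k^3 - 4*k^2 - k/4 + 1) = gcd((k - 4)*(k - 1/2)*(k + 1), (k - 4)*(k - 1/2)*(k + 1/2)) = k^2 - 9*k/2 + 2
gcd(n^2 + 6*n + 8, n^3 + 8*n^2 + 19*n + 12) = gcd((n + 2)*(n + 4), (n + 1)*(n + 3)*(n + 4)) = n + 4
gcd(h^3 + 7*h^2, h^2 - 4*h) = h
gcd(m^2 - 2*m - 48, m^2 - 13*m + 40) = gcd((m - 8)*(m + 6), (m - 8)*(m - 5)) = m - 8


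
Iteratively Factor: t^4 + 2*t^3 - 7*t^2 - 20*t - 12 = (t + 2)*(t^3 - 7*t - 6) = (t + 1)*(t + 2)*(t^2 - t - 6) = (t - 3)*(t + 1)*(t + 2)*(t + 2)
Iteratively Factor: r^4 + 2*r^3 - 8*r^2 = (r)*(r^3 + 2*r^2 - 8*r) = r*(r + 4)*(r^2 - 2*r) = r*(r - 2)*(r + 4)*(r)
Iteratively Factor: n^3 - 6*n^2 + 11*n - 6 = (n - 3)*(n^2 - 3*n + 2) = (n - 3)*(n - 2)*(n - 1)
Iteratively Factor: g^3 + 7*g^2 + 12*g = (g + 3)*(g^2 + 4*g) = g*(g + 3)*(g + 4)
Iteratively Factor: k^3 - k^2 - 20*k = (k)*(k^2 - k - 20) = k*(k + 4)*(k - 5)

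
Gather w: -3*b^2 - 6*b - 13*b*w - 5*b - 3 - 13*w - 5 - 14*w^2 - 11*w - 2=-3*b^2 - 11*b - 14*w^2 + w*(-13*b - 24) - 10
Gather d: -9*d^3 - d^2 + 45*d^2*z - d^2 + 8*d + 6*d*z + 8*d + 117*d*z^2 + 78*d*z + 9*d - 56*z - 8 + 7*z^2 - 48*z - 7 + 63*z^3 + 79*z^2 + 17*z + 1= -9*d^3 + d^2*(45*z - 2) + d*(117*z^2 + 84*z + 25) + 63*z^3 + 86*z^2 - 87*z - 14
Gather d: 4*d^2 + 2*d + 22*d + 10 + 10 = 4*d^2 + 24*d + 20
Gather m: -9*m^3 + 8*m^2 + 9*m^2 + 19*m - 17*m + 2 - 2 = -9*m^3 + 17*m^2 + 2*m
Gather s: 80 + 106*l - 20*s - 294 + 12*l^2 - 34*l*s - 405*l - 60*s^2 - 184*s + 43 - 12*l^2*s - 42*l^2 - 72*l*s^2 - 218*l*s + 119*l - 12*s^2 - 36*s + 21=-30*l^2 - 180*l + s^2*(-72*l - 72) + s*(-12*l^2 - 252*l - 240) - 150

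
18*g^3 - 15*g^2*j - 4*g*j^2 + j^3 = (-6*g + j)*(-g + j)*(3*g + j)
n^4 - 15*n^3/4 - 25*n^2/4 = n^2*(n - 5)*(n + 5/4)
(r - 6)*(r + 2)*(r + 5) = r^3 + r^2 - 32*r - 60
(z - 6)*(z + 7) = z^2 + z - 42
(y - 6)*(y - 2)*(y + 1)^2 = y^4 - 6*y^3 - 3*y^2 + 16*y + 12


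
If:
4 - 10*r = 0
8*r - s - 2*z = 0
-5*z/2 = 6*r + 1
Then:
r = 2/5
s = 148/25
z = -34/25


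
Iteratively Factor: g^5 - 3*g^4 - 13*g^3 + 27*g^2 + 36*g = (g + 3)*(g^4 - 6*g^3 + 5*g^2 + 12*g) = (g + 1)*(g + 3)*(g^3 - 7*g^2 + 12*g) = (g - 3)*(g + 1)*(g + 3)*(g^2 - 4*g) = (g - 4)*(g - 3)*(g + 1)*(g + 3)*(g)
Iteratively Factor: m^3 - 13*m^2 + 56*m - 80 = (m - 4)*(m^2 - 9*m + 20) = (m - 5)*(m - 4)*(m - 4)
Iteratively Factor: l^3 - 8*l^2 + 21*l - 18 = (l - 3)*(l^2 - 5*l + 6) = (l - 3)*(l - 2)*(l - 3)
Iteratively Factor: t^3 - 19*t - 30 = (t + 3)*(t^2 - 3*t - 10) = (t - 5)*(t + 3)*(t + 2)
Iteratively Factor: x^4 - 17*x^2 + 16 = (x - 4)*(x^3 + 4*x^2 - x - 4) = (x - 4)*(x + 1)*(x^2 + 3*x - 4) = (x - 4)*(x - 1)*(x + 1)*(x + 4)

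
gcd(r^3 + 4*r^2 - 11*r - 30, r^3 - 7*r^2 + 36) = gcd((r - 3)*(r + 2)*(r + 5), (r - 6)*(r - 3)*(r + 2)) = r^2 - r - 6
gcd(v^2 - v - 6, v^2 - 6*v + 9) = v - 3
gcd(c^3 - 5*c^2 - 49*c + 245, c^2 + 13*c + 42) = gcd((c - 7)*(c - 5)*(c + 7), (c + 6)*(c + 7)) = c + 7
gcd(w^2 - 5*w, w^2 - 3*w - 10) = w - 5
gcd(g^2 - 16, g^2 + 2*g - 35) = 1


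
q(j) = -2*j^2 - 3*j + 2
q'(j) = -4*j - 3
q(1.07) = -3.50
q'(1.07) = -7.28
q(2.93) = -23.96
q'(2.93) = -14.72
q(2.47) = -17.61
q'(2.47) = -12.88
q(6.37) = -98.26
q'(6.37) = -28.48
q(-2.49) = -2.93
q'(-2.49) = 6.96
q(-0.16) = 2.43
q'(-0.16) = -2.36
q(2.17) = -13.93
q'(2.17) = -11.68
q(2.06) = -12.67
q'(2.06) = -11.24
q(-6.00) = -52.00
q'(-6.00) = 21.00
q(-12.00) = -250.00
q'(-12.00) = 45.00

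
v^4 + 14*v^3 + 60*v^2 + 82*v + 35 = (v + 1)^2*(v + 5)*(v + 7)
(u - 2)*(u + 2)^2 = u^3 + 2*u^2 - 4*u - 8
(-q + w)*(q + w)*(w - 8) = -q^2*w + 8*q^2 + w^3 - 8*w^2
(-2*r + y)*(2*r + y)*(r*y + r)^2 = -4*r^4*y^2 - 8*r^4*y - 4*r^4 + r^2*y^4 + 2*r^2*y^3 + r^2*y^2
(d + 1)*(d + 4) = d^2 + 5*d + 4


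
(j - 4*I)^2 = j^2 - 8*I*j - 16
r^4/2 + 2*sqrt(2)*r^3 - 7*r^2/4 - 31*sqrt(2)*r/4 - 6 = (r/2 + sqrt(2)/2)*(r - 3*sqrt(2)/2)*(r + sqrt(2)/2)*(r + 4*sqrt(2))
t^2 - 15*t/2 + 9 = (t - 6)*(t - 3/2)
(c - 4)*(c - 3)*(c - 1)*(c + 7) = c^4 - c^3 - 37*c^2 + 121*c - 84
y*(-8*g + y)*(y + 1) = -8*g*y^2 - 8*g*y + y^3 + y^2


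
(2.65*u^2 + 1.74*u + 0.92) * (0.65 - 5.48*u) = -14.522*u^3 - 7.8127*u^2 - 3.9106*u + 0.598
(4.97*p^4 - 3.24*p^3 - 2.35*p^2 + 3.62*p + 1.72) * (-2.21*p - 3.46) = -10.9837*p^5 - 10.0358*p^4 + 16.4039*p^3 + 0.130800000000001*p^2 - 16.3264*p - 5.9512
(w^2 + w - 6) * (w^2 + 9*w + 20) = w^4 + 10*w^3 + 23*w^2 - 34*w - 120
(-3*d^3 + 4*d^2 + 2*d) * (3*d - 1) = -9*d^4 + 15*d^3 + 2*d^2 - 2*d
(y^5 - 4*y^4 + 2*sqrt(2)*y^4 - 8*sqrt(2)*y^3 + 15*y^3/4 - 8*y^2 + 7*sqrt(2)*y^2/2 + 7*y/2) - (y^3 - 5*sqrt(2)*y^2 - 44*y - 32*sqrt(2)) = y^5 - 4*y^4 + 2*sqrt(2)*y^4 - 8*sqrt(2)*y^3 + 11*y^3/4 - 8*y^2 + 17*sqrt(2)*y^2/2 + 95*y/2 + 32*sqrt(2)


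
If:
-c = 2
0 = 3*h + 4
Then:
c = -2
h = -4/3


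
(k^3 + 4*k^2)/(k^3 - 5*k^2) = (k + 4)/(k - 5)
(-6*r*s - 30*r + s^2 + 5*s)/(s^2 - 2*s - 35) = (-6*r + s)/(s - 7)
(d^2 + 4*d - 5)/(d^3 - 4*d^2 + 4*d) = (d^2 + 4*d - 5)/(d*(d^2 - 4*d + 4))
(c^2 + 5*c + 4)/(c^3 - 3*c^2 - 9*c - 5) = (c + 4)/(c^2 - 4*c - 5)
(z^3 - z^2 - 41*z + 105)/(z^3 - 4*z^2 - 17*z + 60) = (z + 7)/(z + 4)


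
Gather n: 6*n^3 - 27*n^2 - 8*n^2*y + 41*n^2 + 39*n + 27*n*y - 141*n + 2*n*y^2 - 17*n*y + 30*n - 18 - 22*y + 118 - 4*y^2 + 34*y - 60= 6*n^3 + n^2*(14 - 8*y) + n*(2*y^2 + 10*y - 72) - 4*y^2 + 12*y + 40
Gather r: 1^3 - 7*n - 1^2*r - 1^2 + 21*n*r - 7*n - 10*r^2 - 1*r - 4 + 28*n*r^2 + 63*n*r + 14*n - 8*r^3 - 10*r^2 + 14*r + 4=-8*r^3 + r^2*(28*n - 20) + r*(84*n + 12)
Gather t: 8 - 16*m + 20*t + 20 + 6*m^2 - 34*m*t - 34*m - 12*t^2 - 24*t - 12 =6*m^2 - 50*m - 12*t^2 + t*(-34*m - 4) + 16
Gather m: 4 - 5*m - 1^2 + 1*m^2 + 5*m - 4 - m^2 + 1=0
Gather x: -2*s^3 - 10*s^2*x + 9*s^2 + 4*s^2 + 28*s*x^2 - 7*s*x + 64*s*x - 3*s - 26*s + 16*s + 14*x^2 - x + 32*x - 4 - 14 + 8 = -2*s^3 + 13*s^2 - 13*s + x^2*(28*s + 14) + x*(-10*s^2 + 57*s + 31) - 10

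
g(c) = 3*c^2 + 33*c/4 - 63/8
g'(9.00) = 62.25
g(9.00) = 309.38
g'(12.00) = 80.25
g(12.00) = 523.12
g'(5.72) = 42.57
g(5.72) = 137.47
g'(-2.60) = -7.35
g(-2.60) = -9.04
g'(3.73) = 30.63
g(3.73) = 64.64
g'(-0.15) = 7.35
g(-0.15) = -9.04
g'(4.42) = 34.77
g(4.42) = 87.20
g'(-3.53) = -12.93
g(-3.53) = 0.39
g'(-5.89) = -27.09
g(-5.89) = 47.61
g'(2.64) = 24.09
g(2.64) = 34.81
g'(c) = 6*c + 33/4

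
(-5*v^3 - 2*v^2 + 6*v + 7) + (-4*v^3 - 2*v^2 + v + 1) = -9*v^3 - 4*v^2 + 7*v + 8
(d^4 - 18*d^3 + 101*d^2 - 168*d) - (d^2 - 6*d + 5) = d^4 - 18*d^3 + 100*d^2 - 162*d - 5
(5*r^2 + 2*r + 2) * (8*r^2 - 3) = 40*r^4 + 16*r^3 + r^2 - 6*r - 6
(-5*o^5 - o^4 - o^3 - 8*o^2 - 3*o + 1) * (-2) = 10*o^5 + 2*o^4 + 2*o^3 + 16*o^2 + 6*o - 2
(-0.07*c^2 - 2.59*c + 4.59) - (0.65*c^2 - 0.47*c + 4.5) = -0.72*c^2 - 2.12*c + 0.0899999999999999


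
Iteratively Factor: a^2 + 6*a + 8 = (a + 2)*(a + 4)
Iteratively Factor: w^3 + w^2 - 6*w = (w)*(w^2 + w - 6) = w*(w + 3)*(w - 2)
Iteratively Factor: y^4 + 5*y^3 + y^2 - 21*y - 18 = (y + 3)*(y^3 + 2*y^2 - 5*y - 6) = (y + 1)*(y + 3)*(y^2 + y - 6) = (y + 1)*(y + 3)^2*(y - 2)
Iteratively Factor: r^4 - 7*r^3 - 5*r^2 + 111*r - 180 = (r - 5)*(r^3 - 2*r^2 - 15*r + 36) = (r - 5)*(r - 3)*(r^2 + r - 12) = (r - 5)*(r - 3)^2*(r + 4)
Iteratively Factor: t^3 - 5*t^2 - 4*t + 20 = (t - 5)*(t^2 - 4) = (t - 5)*(t + 2)*(t - 2)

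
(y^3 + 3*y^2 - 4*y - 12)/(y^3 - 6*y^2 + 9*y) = (y^3 + 3*y^2 - 4*y - 12)/(y*(y^2 - 6*y + 9))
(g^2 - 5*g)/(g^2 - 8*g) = (g - 5)/(g - 8)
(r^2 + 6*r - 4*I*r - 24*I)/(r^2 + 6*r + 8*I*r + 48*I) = (r - 4*I)/(r + 8*I)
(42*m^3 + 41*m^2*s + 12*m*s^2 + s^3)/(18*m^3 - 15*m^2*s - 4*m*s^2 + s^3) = (14*m^2 + 9*m*s + s^2)/(6*m^2 - 7*m*s + s^2)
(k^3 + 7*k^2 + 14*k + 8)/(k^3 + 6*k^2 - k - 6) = (k^2 + 6*k + 8)/(k^2 + 5*k - 6)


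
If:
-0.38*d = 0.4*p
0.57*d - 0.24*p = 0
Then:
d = 0.00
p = 0.00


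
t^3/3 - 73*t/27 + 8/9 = (t/3 + 1)*(t - 8/3)*(t - 1/3)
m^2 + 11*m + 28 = (m + 4)*(m + 7)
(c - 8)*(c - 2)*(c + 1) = c^3 - 9*c^2 + 6*c + 16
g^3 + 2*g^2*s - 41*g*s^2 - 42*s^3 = (g - 6*s)*(g + s)*(g + 7*s)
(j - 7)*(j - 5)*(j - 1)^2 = j^4 - 14*j^3 + 60*j^2 - 82*j + 35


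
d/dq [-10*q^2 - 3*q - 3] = -20*q - 3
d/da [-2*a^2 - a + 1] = -4*a - 1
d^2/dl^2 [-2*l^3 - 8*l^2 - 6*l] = -12*l - 16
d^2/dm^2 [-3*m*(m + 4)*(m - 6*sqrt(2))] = -18*m - 24 + 36*sqrt(2)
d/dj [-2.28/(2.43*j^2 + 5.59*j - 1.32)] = (11.0808*j + 12.7452)/(2.43*j^2 + 5.59*j - 1.32)^2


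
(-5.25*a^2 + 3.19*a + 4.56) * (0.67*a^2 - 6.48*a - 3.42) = -3.5175*a^4 + 36.1573*a^3 + 0.338999999999995*a^2 - 40.4586*a - 15.5952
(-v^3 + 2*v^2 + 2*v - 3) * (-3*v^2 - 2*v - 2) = 3*v^5 - 4*v^4 - 8*v^3 + v^2 + 2*v + 6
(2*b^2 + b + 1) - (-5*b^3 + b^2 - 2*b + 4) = 5*b^3 + b^2 + 3*b - 3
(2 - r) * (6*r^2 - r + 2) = -6*r^3 + 13*r^2 - 4*r + 4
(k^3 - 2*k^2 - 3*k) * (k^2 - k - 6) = k^5 - 3*k^4 - 7*k^3 + 15*k^2 + 18*k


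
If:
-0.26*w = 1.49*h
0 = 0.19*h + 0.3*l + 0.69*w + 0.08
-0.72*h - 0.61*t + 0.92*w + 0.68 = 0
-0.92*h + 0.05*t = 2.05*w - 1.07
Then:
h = -0.11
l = -1.63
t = 2.18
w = 0.62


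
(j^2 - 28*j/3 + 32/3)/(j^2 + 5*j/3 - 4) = (j - 8)/(j + 3)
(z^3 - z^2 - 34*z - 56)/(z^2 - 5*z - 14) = z + 4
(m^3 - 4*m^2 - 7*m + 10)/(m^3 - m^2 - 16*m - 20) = (m - 1)/(m + 2)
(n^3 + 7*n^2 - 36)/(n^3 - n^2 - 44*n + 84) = (n^2 + 9*n + 18)/(n^2 + n - 42)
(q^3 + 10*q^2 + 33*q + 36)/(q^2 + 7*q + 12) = q + 3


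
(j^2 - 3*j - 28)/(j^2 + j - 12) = (j - 7)/(j - 3)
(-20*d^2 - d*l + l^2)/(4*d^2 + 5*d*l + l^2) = (-5*d + l)/(d + l)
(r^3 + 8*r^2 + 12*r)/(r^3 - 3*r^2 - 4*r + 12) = r*(r + 6)/(r^2 - 5*r + 6)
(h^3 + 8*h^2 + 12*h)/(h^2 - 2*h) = (h^2 + 8*h + 12)/(h - 2)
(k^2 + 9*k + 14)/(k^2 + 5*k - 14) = (k + 2)/(k - 2)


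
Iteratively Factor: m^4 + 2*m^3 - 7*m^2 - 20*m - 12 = (m + 2)*(m^3 - 7*m - 6) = (m + 1)*(m + 2)*(m^2 - m - 6) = (m - 3)*(m + 1)*(m + 2)*(m + 2)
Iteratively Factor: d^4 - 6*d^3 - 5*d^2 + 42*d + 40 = (d + 1)*(d^3 - 7*d^2 + 2*d + 40) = (d + 1)*(d + 2)*(d^2 - 9*d + 20) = (d - 4)*(d + 1)*(d + 2)*(d - 5)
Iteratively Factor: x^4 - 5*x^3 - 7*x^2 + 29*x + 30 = (x - 3)*(x^3 - 2*x^2 - 13*x - 10) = (x - 3)*(x + 2)*(x^2 - 4*x - 5) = (x - 3)*(x + 1)*(x + 2)*(x - 5)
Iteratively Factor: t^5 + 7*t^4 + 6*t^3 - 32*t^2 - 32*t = (t + 4)*(t^4 + 3*t^3 - 6*t^2 - 8*t) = t*(t + 4)*(t^3 + 3*t^2 - 6*t - 8) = t*(t + 1)*(t + 4)*(t^2 + 2*t - 8) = t*(t + 1)*(t + 4)^2*(t - 2)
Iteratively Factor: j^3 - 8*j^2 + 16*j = (j)*(j^2 - 8*j + 16) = j*(j - 4)*(j - 4)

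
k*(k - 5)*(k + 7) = k^3 + 2*k^2 - 35*k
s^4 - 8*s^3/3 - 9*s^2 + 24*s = s*(s - 3)*(s - 8/3)*(s + 3)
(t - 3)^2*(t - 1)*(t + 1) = t^4 - 6*t^3 + 8*t^2 + 6*t - 9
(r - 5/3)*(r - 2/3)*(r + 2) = r^3 - r^2/3 - 32*r/9 + 20/9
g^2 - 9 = (g - 3)*(g + 3)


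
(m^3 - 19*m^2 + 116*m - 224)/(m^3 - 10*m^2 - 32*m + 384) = (m^2 - 11*m + 28)/(m^2 - 2*m - 48)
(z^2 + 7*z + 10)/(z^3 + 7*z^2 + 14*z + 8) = (z + 5)/(z^2 + 5*z + 4)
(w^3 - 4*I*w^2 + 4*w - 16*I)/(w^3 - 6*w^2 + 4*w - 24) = (w - 4*I)/(w - 6)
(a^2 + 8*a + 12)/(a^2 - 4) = (a + 6)/(a - 2)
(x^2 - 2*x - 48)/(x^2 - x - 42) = (x - 8)/(x - 7)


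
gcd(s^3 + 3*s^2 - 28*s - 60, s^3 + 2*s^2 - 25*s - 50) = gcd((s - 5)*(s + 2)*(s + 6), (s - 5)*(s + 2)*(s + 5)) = s^2 - 3*s - 10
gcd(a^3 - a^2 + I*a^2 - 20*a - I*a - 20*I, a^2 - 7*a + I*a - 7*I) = a + I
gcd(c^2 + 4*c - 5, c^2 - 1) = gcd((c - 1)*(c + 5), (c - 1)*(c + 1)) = c - 1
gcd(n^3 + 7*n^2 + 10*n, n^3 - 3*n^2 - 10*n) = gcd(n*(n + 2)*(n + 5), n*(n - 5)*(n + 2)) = n^2 + 2*n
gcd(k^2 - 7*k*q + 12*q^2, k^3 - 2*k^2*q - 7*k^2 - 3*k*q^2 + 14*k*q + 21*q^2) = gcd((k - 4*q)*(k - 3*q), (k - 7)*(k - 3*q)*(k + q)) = -k + 3*q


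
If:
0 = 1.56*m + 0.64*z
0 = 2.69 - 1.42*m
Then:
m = 1.89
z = -4.62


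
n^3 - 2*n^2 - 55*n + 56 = (n - 8)*(n - 1)*(n + 7)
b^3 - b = b*(b - 1)*(b + 1)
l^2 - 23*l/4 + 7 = (l - 4)*(l - 7/4)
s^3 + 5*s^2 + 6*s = s*(s + 2)*(s + 3)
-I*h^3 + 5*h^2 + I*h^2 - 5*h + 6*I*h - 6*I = (h + 2*I)*(h + 3*I)*(-I*h + I)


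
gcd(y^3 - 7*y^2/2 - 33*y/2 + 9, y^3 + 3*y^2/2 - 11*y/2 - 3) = y + 3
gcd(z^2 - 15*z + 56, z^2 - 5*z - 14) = z - 7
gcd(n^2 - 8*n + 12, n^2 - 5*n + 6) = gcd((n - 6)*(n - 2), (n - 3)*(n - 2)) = n - 2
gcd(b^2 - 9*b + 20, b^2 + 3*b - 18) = 1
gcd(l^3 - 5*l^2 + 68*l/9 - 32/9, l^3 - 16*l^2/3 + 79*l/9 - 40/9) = l^2 - 11*l/3 + 8/3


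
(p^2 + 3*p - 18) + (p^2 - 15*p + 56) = 2*p^2 - 12*p + 38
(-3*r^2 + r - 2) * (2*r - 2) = -6*r^3 + 8*r^2 - 6*r + 4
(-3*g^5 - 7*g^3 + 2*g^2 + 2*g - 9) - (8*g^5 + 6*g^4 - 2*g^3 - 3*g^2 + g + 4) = -11*g^5 - 6*g^4 - 5*g^3 + 5*g^2 + g - 13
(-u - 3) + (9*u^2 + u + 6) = 9*u^2 + 3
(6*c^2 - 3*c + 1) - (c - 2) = 6*c^2 - 4*c + 3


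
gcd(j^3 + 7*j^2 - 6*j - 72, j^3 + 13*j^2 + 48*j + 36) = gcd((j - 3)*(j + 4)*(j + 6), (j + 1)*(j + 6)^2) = j + 6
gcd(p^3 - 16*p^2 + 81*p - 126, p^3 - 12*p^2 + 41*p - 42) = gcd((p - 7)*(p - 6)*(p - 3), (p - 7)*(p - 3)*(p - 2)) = p^2 - 10*p + 21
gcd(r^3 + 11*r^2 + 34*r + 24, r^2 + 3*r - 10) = 1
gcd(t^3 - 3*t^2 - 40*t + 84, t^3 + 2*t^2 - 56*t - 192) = t + 6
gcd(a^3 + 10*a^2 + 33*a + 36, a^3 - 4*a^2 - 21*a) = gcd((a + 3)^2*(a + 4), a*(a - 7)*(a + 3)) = a + 3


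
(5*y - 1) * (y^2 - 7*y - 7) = 5*y^3 - 36*y^2 - 28*y + 7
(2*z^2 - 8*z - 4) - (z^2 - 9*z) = z^2 + z - 4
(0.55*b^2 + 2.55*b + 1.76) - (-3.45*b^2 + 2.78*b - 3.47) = 4.0*b^2 - 0.23*b + 5.23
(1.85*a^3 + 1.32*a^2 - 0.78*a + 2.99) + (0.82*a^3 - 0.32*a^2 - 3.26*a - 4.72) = 2.67*a^3 + 1.0*a^2 - 4.04*a - 1.73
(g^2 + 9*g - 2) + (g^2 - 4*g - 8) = 2*g^2 + 5*g - 10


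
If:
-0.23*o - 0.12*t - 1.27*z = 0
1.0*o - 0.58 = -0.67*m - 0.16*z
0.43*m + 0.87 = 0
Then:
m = -2.02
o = 1.93558139534884 - 0.16*z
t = -10.2766666666667*z - 3.70986434108527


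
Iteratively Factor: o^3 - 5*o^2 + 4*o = (o - 4)*(o^2 - o) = (o - 4)*(o - 1)*(o)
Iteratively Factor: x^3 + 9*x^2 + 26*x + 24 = (x + 4)*(x^2 + 5*x + 6) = (x + 2)*(x + 4)*(x + 3)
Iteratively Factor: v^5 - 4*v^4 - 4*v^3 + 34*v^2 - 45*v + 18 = (v - 3)*(v^4 - v^3 - 7*v^2 + 13*v - 6) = (v - 3)*(v + 3)*(v^3 - 4*v^2 + 5*v - 2) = (v - 3)*(v - 1)*(v + 3)*(v^2 - 3*v + 2) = (v - 3)*(v - 2)*(v - 1)*(v + 3)*(v - 1)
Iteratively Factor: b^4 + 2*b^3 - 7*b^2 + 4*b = (b)*(b^3 + 2*b^2 - 7*b + 4) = b*(b - 1)*(b^2 + 3*b - 4) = b*(b - 1)^2*(b + 4)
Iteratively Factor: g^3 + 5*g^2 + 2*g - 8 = (g + 2)*(g^2 + 3*g - 4) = (g + 2)*(g + 4)*(g - 1)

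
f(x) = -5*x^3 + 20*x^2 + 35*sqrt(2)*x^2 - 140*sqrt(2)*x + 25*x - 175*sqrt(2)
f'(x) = -15*x^2 + 40*x + 70*sqrt(2)*x - 140*sqrt(2) + 25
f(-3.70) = 1597.26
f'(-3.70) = -892.62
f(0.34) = -298.47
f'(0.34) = -127.47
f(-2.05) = 442.28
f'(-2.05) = -520.97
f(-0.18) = -214.07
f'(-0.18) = -198.49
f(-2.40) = 637.11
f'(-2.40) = -592.98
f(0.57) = -324.44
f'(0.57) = -98.64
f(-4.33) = 2210.47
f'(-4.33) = -1056.07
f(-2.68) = 811.53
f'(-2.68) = -653.23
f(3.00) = -275.98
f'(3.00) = 108.99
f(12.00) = -955.73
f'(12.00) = -665.05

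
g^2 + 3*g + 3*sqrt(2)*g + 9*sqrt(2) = (g + 3)*(g + 3*sqrt(2))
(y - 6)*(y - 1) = y^2 - 7*y + 6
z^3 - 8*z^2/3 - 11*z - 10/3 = (z - 5)*(z + 1/3)*(z + 2)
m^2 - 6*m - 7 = (m - 7)*(m + 1)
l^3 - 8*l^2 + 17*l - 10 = (l - 5)*(l - 2)*(l - 1)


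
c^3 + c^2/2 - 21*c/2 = c*(c - 3)*(c + 7/2)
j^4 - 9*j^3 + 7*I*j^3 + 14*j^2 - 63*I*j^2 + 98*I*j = j*(j - 7)*(j - 2)*(j + 7*I)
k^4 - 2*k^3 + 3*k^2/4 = k^2*(k - 3/2)*(k - 1/2)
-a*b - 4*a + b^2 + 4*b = (-a + b)*(b + 4)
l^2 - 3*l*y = l*(l - 3*y)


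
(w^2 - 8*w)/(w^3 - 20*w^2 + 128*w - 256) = w/(w^2 - 12*w + 32)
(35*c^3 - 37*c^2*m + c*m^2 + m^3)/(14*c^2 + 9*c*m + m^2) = (5*c^2 - 6*c*m + m^2)/(2*c + m)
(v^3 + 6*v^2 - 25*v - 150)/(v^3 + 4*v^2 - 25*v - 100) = (v + 6)/(v + 4)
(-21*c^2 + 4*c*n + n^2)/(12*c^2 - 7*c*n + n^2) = (-7*c - n)/(4*c - n)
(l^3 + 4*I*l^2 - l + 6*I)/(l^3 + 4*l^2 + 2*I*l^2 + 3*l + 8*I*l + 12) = (l + 2*I)/(l + 4)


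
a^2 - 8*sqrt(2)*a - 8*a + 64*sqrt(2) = (a - 8)*(a - 8*sqrt(2))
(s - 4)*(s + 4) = s^2 - 16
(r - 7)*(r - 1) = r^2 - 8*r + 7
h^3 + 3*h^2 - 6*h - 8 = (h - 2)*(h + 1)*(h + 4)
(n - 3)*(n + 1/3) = n^2 - 8*n/3 - 1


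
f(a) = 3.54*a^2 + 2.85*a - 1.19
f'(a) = 7.08*a + 2.85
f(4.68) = 89.68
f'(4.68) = 35.98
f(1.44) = 10.25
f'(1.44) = 13.05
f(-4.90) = 69.84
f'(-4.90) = -31.84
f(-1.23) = 0.66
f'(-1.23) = -5.86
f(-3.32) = 28.37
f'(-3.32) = -20.66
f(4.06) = 68.73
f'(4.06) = 31.59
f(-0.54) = -1.70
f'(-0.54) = -0.97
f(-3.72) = 37.20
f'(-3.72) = -23.49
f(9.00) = 311.20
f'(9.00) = 66.57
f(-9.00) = 259.90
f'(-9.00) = -60.87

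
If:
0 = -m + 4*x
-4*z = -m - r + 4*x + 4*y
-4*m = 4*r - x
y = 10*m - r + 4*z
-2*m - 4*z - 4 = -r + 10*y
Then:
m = -2/7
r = 15/56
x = -1/14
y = -4/7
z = 143/224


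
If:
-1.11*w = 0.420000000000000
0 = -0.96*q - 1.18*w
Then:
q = 0.47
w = -0.38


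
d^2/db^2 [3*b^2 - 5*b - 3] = 6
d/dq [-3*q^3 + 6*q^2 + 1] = 3*q*(4 - 3*q)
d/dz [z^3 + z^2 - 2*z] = 3*z^2 + 2*z - 2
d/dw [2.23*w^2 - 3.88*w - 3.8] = 4.46*w - 3.88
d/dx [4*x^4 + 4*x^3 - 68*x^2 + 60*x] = 16*x^3 + 12*x^2 - 136*x + 60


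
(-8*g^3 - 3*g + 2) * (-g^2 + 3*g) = 8*g^5 - 24*g^4 + 3*g^3 - 11*g^2 + 6*g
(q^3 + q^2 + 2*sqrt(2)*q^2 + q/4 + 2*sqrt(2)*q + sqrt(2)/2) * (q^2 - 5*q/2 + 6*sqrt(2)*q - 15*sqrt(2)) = q^5 - 3*q^4/2 + 8*sqrt(2)*q^4 - 12*sqrt(2)*q^3 + 87*q^3/4 - 293*q^2/8 - 18*sqrt(2)*q^2 - 54*q - 5*sqrt(2)*q - 15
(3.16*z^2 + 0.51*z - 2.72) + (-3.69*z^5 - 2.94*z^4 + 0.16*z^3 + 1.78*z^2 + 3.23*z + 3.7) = -3.69*z^5 - 2.94*z^4 + 0.16*z^3 + 4.94*z^2 + 3.74*z + 0.98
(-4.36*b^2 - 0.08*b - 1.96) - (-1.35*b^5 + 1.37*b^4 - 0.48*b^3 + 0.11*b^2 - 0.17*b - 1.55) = 1.35*b^5 - 1.37*b^4 + 0.48*b^3 - 4.47*b^2 + 0.09*b - 0.41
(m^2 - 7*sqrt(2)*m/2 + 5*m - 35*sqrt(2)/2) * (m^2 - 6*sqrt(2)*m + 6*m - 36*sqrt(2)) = m^4 - 19*sqrt(2)*m^3/2 + 11*m^3 - 209*sqrt(2)*m^2/2 + 72*m^2 - 285*sqrt(2)*m + 462*m + 1260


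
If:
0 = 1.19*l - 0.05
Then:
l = 0.04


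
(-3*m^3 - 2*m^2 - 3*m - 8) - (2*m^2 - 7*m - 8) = -3*m^3 - 4*m^2 + 4*m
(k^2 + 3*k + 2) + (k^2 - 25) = 2*k^2 + 3*k - 23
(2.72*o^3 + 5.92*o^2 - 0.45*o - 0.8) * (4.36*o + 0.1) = 11.8592*o^4 + 26.0832*o^3 - 1.37*o^2 - 3.533*o - 0.08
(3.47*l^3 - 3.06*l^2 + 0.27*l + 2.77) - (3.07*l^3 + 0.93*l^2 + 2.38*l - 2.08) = 0.4*l^3 - 3.99*l^2 - 2.11*l + 4.85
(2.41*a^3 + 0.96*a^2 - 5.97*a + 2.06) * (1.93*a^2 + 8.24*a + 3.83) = 4.6513*a^5 + 21.7112*a^4 + 5.6186*a^3 - 41.5402*a^2 - 5.8907*a + 7.8898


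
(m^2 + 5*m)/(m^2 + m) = (m + 5)/(m + 1)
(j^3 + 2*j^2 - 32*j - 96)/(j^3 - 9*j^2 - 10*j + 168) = (j + 4)/(j - 7)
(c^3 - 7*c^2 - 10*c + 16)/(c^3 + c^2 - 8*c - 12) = (c^2 - 9*c + 8)/(c^2 - c - 6)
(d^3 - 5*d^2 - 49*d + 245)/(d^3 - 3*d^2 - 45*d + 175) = (d - 7)/(d - 5)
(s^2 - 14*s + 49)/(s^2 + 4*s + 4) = (s^2 - 14*s + 49)/(s^2 + 4*s + 4)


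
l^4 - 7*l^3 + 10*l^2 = l^2*(l - 5)*(l - 2)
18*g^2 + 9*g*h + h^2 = (3*g + h)*(6*g + h)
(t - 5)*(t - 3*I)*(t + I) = t^3 - 5*t^2 - 2*I*t^2 + 3*t + 10*I*t - 15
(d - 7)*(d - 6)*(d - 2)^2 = d^4 - 17*d^3 + 98*d^2 - 220*d + 168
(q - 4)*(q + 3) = q^2 - q - 12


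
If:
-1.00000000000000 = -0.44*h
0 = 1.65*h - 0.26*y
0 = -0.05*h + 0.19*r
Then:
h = 2.27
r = 0.60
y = 14.42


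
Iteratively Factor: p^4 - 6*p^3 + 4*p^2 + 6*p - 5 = (p - 5)*(p^3 - p^2 - p + 1) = (p - 5)*(p - 1)*(p^2 - 1) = (p - 5)*(p - 1)*(p + 1)*(p - 1)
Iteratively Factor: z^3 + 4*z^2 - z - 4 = (z + 4)*(z^2 - 1) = (z + 1)*(z + 4)*(z - 1)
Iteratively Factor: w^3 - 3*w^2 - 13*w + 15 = (w - 5)*(w^2 + 2*w - 3) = (w - 5)*(w + 3)*(w - 1)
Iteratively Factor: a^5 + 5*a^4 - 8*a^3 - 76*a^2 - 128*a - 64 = (a + 1)*(a^4 + 4*a^3 - 12*a^2 - 64*a - 64) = (a + 1)*(a + 2)*(a^3 + 2*a^2 - 16*a - 32) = (a + 1)*(a + 2)^2*(a^2 - 16) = (a + 1)*(a + 2)^2*(a + 4)*(a - 4)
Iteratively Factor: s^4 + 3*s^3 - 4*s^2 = (s)*(s^3 + 3*s^2 - 4*s) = s^2*(s^2 + 3*s - 4) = s^2*(s - 1)*(s + 4)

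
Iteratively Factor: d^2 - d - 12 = (d - 4)*(d + 3)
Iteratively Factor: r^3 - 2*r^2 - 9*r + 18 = (r - 3)*(r^2 + r - 6) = (r - 3)*(r - 2)*(r + 3)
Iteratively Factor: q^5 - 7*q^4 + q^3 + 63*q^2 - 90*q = (q + 3)*(q^4 - 10*q^3 + 31*q^2 - 30*q) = q*(q + 3)*(q^3 - 10*q^2 + 31*q - 30) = q*(q - 3)*(q + 3)*(q^2 - 7*q + 10) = q*(q - 3)*(q - 2)*(q + 3)*(q - 5)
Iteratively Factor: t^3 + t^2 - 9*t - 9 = (t + 3)*(t^2 - 2*t - 3) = (t + 1)*(t + 3)*(t - 3)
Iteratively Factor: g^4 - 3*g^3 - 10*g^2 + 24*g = (g - 2)*(g^3 - g^2 - 12*g) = g*(g - 2)*(g^2 - g - 12) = g*(g - 4)*(g - 2)*(g + 3)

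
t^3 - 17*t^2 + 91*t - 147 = (t - 7)^2*(t - 3)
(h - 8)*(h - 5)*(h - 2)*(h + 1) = h^4 - 14*h^3 + 51*h^2 - 14*h - 80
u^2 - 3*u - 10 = (u - 5)*(u + 2)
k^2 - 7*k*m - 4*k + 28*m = (k - 4)*(k - 7*m)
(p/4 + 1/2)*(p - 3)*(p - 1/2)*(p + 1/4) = p^4/4 - 5*p^3/16 - 47*p^2/32 + 13*p/32 + 3/16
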